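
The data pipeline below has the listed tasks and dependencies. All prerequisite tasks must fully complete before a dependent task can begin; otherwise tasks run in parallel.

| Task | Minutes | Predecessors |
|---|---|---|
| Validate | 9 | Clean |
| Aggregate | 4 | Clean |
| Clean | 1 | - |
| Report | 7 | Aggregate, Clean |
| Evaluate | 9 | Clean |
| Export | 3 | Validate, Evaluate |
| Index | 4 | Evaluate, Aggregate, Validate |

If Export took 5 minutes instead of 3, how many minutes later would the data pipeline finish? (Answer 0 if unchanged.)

1

The binding path is Clean→Validate→Index = 1+9+4 = 14; finish at 14 minutes.
Export has 1 minute of float (longest path through it is 13).
The binding chain switches to Clean→Validate→Export = 1+9+5 = 15; finish 15 minutes.
Change in finish: 15 − 14 = +1 minutes.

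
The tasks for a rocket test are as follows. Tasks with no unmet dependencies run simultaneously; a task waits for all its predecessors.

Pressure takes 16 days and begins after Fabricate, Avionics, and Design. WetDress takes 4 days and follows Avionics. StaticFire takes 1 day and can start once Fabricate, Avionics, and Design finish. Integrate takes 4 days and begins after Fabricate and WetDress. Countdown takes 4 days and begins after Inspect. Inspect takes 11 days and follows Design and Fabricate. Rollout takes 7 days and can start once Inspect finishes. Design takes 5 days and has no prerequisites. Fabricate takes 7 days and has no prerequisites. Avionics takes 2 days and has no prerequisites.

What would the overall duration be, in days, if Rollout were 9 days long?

As given, the longest chain is Fabricate→Inspect→Rollout = 7+11+7 = 25, so the finish is 25 days.
Since Rollout is critical, the +2 change carries straight to that chain (now 27 days).
The critical path is still Fabricate→Inspect→Rollout; finish is now 27 days.

27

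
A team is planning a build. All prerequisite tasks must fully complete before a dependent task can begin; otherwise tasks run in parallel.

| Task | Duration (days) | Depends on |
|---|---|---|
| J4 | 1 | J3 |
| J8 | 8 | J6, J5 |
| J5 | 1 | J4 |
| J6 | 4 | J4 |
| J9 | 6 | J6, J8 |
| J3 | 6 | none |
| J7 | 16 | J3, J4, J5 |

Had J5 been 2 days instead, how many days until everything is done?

25

Baseline: J3→J4→J6→J8→J9 = 6+1+4+8+6 = 25 → 25 days.
J5 has 1 day of float (longest path through it is 24).
New critical path: J3→J4→J5→J7 = 6+1+2+16 = 25 ⇒ 25 days.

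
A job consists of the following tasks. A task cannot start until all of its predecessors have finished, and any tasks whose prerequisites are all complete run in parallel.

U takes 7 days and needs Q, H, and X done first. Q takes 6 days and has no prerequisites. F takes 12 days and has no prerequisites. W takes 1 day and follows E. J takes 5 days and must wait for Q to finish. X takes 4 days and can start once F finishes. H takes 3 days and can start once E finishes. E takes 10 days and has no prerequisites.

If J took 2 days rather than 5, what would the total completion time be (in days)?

Baseline: F→X→U = 12+4+7 = 23 → 23 days.
The longest path through J is only 11 days, so J has float 12.
The critical path is still F→X→U; finish is now 23 days.

23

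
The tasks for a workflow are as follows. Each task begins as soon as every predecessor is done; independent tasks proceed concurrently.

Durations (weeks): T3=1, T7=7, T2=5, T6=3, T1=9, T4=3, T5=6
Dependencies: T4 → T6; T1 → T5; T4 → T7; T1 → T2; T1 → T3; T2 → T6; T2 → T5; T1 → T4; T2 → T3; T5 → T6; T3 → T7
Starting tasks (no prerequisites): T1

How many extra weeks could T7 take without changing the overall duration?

The longest chain is T1→T2→T5→T6 = 9+5+6+3 = 23; overall finish 23 weeks.
The longest chain containing T7 totals 22 weeks.
So T7 can slip 23 − 22 = 1 week.

1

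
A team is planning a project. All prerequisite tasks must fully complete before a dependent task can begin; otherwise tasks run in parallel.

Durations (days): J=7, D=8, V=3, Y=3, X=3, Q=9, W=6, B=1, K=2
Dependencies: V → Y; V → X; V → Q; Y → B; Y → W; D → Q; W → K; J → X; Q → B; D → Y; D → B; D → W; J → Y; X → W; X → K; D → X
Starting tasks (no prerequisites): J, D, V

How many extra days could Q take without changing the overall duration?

1

D→Y→W→K = 8+3+6+2 = 19 sets the makespan at 19 days.
Longest path through Q: 18 days (earliest finish 17, latest finish 18).
Slack of Q = 9 − 8 = 1 day.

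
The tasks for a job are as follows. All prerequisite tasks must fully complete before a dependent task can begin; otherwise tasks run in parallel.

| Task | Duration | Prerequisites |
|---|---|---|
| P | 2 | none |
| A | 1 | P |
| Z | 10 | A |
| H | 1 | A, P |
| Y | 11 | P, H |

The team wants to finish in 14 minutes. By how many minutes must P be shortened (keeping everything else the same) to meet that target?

Current finish: 15 minutes; target: 14.
P is on every critical path, so each minute cut from P cuts the finish by one (this holds down to a finish of 14).
Need 15 − 14 = 1 minute off P → P becomes 1 minute, finish becomes 14.

1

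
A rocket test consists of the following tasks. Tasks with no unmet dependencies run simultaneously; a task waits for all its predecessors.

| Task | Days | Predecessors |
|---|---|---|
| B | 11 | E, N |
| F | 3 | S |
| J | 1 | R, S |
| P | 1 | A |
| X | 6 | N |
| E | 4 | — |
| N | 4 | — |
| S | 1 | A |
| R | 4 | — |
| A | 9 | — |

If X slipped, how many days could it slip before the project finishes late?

The longest chain is E→B = 4+11 = 15; overall finish 15 days.
The longest chain containing X totals 10 days.
Slack of X = 9 − 4 = 5 days.

5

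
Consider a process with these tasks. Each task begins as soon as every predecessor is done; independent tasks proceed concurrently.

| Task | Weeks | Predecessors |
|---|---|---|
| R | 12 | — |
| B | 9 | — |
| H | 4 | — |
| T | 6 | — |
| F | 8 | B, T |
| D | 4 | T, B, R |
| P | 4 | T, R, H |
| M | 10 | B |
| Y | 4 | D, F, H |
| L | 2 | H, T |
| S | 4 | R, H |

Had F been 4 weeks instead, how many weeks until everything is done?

The binding path is B→F→Y = 9+8+4 = 21; finish at 21 weeks.
Since F is critical, the -4 change carries straight to that chain (now 17 weeks).
New critical path: R→D→Y = 12+4+4 = 20 ⇒ 20 weeks.

20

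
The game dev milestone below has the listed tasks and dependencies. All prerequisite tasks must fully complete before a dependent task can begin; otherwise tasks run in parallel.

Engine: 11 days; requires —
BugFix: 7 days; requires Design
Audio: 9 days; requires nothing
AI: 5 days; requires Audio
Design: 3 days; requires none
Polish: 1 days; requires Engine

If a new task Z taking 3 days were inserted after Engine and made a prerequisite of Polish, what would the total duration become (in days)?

15

Originally the schedule takes 14 days.
With Z inserted, Polish now waits for max(Engine, Z).
New critical path: Engine→Z→Polish = 11+3+1 = 15 ⇒ 15 days.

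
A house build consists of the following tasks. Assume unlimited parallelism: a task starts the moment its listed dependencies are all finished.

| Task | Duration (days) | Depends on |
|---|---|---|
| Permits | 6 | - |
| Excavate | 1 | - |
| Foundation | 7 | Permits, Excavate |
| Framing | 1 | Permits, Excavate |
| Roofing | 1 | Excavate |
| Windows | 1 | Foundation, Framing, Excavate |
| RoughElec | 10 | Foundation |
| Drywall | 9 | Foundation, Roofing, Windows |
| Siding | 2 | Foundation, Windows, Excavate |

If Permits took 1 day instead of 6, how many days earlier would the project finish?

As given, the longest chain is Permits→Foundation→Windows→Drywall = 6+7+1+9 = 23, so the finish is 23 days.
Since Permits is critical, the -5 change carries straight to that chain (now 18 days).
No other chain overtakes it, so the finish is 18 days.
Change in finish: 18 − 23 = -5 days.

5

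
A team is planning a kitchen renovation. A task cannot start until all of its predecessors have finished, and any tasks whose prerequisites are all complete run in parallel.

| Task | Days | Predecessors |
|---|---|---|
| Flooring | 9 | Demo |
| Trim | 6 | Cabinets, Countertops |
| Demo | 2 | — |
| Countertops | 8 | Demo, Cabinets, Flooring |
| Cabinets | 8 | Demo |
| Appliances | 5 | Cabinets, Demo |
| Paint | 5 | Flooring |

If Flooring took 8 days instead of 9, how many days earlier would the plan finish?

1

As given, the longest chain is Demo→Flooring→Countertops→Trim = 2+9+8+6 = 25, so the finish is 25 days.
Flooring is on the critical path; changing it to 8 makes that path 24 days.
That remains the longest chain; total 24 days.
Change in finish: 24 − 25 = -1 days.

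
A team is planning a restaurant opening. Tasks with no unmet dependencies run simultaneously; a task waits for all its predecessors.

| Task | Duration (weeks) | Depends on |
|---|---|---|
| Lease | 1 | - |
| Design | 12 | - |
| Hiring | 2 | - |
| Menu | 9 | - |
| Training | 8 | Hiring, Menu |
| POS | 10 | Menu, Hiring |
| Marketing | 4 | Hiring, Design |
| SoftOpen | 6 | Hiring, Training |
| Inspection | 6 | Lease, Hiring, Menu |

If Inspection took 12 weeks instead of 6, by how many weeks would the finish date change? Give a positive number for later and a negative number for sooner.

The binding path is Menu→Training→SoftOpen = 9+8+6 = 23; finish at 23 weeks.
Inspection has 8 weeks of float (longest path through it is 15).
That remains the longest chain; total 23 weeks.
Change in finish: 23 − 23 = +0 weeks.

0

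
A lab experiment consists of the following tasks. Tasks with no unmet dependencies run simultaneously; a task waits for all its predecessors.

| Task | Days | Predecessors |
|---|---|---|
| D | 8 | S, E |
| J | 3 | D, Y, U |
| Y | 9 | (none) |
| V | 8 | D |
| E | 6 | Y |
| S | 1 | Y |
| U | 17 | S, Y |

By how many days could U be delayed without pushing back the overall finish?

1

The longest chain is Y→E→D→V = 9+6+8+8 = 31; overall finish 31 days.
Longest path through U: 30 days (earliest finish 27, latest finish 28).
So U can slip 28 − 27 = 1 day.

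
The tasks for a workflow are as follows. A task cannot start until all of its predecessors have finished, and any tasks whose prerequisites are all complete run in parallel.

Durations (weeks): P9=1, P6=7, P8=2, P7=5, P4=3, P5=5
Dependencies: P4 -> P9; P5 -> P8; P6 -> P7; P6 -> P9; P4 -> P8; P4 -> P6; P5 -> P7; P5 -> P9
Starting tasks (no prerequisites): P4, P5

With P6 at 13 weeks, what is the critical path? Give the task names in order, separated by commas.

P4, P6, P7

The binding path is P4→P6→P7 = 3+7+5 = 15; finish at 15 weeks.
Since P6 is critical, the +6 change carries straight to that chain (now 21 weeks).
That remains the longest chain; total 21 weeks.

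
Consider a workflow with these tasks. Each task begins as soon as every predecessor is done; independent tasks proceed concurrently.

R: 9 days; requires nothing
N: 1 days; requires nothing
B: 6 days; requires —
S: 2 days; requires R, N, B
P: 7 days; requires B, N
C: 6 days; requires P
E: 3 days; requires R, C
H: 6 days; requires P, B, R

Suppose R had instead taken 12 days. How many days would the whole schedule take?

Actual critical path: B→P→C→E = 6+7+6+3 = 22 ⇒ 22 days.
R is off the critical path — its longest chain is 15 days, giving 7 of slack.
No other chain overtakes it, so the finish is 22 days.

22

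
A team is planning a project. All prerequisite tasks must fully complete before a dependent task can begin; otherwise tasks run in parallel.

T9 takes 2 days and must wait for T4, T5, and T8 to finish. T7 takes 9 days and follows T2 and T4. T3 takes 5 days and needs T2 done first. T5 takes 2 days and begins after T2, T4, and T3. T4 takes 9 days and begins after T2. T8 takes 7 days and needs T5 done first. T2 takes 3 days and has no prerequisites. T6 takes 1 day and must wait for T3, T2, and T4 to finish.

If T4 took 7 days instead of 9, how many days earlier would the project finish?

Baseline: T2→T4→T5→T8→T9 = 3+9+2+7+2 = 23 → 23 days.
T4 is on the critical path; changing it to 7 makes that path 21 days.
The critical path is still T2→T4→T5→T8→T9; finish is now 21 days.
Change in finish: 21 − 23 = -2 days.

2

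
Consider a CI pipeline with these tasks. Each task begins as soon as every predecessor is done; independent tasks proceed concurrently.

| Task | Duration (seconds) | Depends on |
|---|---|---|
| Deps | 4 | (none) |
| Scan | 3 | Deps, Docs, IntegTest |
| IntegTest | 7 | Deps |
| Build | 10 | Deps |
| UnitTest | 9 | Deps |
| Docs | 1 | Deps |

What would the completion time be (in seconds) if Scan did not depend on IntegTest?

With the dependency in place, Deps→IntegTest→Scan = 4+7+3 = 14 sets the finish at 14 seconds.
Without IntegTest→Scan, Scan's earliest start moves from 11 to 5.
The longest chain is now Deps→Build = 4+10 = 14, so the project takes 14 seconds.

14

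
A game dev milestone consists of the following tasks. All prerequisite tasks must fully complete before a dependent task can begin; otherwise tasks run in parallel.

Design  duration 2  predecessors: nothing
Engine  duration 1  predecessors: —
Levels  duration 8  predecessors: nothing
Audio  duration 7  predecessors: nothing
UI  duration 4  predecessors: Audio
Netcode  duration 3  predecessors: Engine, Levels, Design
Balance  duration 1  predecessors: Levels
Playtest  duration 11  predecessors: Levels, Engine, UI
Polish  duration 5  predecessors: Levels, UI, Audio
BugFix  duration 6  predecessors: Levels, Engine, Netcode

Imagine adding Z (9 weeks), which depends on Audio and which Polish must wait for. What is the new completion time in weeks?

Originally the project takes 22 weeks.
With Z inserted, Polish now waits for max(Levels, UI, Audio, Z).
New critical path: Audio→UI→Playtest = 7+4+11 = 22 ⇒ 22 weeks.

22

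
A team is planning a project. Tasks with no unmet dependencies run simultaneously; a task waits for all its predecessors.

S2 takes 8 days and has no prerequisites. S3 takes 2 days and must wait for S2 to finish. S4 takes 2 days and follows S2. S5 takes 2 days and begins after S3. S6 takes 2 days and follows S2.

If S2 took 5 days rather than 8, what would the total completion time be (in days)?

9

Actual critical path: S2→S3→S5 = 8+2+2 = 12 ⇒ 12 days.
S2 lies on that path, so at 5 days the path becomes 9 days.
The critical path is still S2→S3→S5; finish is now 9 days.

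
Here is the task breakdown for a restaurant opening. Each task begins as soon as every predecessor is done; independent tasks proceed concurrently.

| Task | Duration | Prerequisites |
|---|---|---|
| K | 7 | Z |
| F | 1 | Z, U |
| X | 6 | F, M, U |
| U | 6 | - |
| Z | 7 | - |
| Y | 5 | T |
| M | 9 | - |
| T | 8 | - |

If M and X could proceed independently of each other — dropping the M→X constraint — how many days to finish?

14

With the dependency in place, M→X = 9+6 = 15 sets the finish at 15 days.
Without M→X, X's earliest start moves from 9 to 8.
The longest chain is now Z→F→X = 7+1+6 = 14, so the schedule takes 14 days.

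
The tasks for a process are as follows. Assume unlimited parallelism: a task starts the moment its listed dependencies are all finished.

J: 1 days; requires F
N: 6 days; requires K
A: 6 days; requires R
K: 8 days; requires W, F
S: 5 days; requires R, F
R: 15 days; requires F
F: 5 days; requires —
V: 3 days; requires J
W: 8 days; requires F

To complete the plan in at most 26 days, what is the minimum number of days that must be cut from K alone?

Current finish: 27 days; target: 26.
K is on every critical path, so each day cut from K cuts the finish by one (this holds down to a finish of 26).
Need 27 − 26 = 1 day off K → K becomes 7 days, finish becomes 26.

1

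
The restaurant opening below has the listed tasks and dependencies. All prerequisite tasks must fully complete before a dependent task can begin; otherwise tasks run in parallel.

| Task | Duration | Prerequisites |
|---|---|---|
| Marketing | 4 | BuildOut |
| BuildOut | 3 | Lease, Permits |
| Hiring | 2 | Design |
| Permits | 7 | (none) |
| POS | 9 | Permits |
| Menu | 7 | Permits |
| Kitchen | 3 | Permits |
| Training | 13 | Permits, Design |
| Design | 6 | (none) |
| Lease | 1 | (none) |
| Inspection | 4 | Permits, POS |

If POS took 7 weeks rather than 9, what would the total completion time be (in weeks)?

20

Baseline: Permits→POS→Inspection = 7+9+4 = 20 → 20 weeks.
POS lies on that path, so at 7 weeks the path becomes 18 weeks.
New critical path: Permits→Training = 7+13 = 20 ⇒ 20 weeks.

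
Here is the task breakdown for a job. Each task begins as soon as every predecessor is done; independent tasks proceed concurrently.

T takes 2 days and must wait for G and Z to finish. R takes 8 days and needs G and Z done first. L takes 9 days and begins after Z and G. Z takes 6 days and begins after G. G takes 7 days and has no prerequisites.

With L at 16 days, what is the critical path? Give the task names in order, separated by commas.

G, Z, L

As given, the longest chain is G→Z→L = 7+6+9 = 22, so the finish is 22 days.
Since L is critical, the +7 change carries straight to that chain (now 29 days).
The critical path is still G→Z→L; finish is now 29 days.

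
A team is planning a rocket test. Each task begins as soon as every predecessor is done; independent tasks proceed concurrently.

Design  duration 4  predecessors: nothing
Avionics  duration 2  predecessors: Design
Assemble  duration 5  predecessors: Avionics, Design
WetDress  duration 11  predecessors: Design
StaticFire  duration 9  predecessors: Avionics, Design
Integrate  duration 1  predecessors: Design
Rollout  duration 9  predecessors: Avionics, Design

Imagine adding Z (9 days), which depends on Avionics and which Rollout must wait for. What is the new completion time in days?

Originally the plan takes 15 days.
With Z inserted, Rollout now waits for max(Avionics, Design, Z).
New critical path: Design→Avionics→Z→Rollout = 4+2+9+9 = 24 ⇒ 24 days.

24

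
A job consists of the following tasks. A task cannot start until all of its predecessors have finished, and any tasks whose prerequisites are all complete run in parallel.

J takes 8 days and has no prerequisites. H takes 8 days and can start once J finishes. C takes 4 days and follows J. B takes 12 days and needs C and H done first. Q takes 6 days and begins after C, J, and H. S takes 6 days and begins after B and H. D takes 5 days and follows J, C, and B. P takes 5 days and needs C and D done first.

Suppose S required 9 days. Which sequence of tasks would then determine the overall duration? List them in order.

J, H, B, D, P

Baseline: J→H→B→D→P = 8+8+12+5+5 = 38 → 38 days.
S has 4 days of float (longest path through it is 34).
The critical path is still J→H→B→D→P; finish is now 38 days.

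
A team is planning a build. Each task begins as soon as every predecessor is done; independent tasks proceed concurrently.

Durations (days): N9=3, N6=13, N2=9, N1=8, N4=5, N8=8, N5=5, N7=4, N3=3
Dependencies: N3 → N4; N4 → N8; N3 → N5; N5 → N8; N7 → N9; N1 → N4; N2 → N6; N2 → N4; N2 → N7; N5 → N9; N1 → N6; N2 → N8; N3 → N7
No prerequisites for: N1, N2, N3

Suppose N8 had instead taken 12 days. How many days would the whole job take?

26

The binding path is N2→N4→N8 = 9+5+8 = 22; finish at 22 days.
N8 is on the critical path; changing it to 12 makes that path 26 days.
The critical path is still N2→N4→N8; finish is now 26 days.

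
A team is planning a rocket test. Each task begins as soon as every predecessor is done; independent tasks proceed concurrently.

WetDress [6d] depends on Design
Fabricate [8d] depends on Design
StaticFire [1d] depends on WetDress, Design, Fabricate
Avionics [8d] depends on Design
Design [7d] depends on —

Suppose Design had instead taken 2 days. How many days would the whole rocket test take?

11

As given, the longest chain is Design→Fabricate→StaticFire = 7+8+1 = 16, so the finish is 16 days.
Since Design is critical, the -5 change carries straight to that chain (now 11 days).
No other chain overtakes it, so the finish is 11 days.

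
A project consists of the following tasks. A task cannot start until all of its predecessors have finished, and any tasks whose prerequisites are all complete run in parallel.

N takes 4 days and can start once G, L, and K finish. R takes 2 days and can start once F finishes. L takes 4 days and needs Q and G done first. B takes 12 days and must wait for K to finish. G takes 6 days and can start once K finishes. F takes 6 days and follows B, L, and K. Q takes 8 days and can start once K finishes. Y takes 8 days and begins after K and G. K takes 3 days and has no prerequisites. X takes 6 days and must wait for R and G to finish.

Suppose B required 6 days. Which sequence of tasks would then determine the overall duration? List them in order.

K, Q, L, F, R, X

Actual critical path: K→B→F→R→X = 3+12+6+2+6 = 29 ⇒ 29 days.
Since B is critical, the -6 change carries straight to that chain (now 23 days).
Now K→Q→L→F→R→X = 3+8+4+6+2+6 = 29 is longest, so the finish becomes 29 days.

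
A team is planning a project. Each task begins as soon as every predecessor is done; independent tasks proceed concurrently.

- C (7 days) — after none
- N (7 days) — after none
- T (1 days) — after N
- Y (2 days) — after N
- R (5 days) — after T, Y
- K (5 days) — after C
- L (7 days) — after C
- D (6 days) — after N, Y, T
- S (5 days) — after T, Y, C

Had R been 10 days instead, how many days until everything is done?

19

As given, the longest chain is N→Y→D = 7+2+6 = 15, so the finish is 15 days.
R is off the critical path — its longest chain is 14 days, giving 1 of slack.
Now N→Y→R = 7+2+10 = 19 is longest, so the finish becomes 19 days.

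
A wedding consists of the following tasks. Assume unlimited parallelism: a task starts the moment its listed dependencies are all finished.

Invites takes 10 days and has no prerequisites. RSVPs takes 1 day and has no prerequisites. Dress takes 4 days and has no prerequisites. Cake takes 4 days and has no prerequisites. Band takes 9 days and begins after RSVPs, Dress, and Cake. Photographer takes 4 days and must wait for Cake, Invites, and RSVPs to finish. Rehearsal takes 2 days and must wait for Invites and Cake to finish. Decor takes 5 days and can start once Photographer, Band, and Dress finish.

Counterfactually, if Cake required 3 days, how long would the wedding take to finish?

19

Critical path before the change: Invites→Photographer→Decor = 10+4+5 = 19 giving 19 days.
Cake has 1 day of float (longest path through it is 18).
That remains the longest chain; total 19 days.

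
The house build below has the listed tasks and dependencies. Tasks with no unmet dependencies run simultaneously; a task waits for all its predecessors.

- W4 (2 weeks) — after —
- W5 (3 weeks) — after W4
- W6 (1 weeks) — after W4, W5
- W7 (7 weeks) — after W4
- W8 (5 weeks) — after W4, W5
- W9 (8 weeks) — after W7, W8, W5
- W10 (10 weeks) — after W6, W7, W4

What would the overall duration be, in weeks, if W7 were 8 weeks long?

20

As given, the longest chain is W4→W7→W10 = 2+7+10 = 19, so the finish is 19 weeks.
Since W7 is critical, the +1 change carries straight to that chain (now 20 weeks).
That remains the longest chain; total 20 weeks.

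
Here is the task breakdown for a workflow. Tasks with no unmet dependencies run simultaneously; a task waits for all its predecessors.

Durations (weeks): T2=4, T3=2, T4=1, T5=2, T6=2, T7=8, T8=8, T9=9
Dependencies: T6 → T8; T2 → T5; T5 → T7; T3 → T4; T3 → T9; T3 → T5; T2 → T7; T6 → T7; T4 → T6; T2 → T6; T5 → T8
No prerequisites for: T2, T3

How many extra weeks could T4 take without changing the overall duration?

1

T2→T5→T7 = 4+2+8 = 14 sets the makespan at 14 weeks.
T4 finishes as early as 3 and must finish by 4.
So T4 can slip 4 − 3 = 1 week.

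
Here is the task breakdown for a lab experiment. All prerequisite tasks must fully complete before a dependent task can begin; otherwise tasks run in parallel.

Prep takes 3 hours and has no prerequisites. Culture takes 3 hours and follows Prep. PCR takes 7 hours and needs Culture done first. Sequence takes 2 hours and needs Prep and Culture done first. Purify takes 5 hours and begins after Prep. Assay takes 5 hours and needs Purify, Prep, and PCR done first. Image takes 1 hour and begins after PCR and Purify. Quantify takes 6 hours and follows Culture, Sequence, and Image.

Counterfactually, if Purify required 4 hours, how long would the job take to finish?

Baseline: Prep→Culture→PCR→Image→Quantify = 3+3+7+1+6 = 20 → 20 hours.
Purify has 5 hours of float (longest path through it is 15).
No other chain overtakes it, so the finish is 20 hours.

20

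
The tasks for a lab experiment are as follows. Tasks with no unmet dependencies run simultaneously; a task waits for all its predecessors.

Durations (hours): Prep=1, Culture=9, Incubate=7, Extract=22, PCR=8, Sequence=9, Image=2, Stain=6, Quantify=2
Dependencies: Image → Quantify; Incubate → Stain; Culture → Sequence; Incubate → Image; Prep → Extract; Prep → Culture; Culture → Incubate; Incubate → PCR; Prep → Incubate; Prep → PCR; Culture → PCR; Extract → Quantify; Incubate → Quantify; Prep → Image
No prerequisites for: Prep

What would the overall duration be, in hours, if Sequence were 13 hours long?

Critical path before the change: Prep→Culture→Incubate→PCR = 1+9+7+8 = 25 giving 25 hours.
The longest path through Sequence is only 19 hours, so Sequence has float 6.
That remains the longest chain; total 25 hours.

25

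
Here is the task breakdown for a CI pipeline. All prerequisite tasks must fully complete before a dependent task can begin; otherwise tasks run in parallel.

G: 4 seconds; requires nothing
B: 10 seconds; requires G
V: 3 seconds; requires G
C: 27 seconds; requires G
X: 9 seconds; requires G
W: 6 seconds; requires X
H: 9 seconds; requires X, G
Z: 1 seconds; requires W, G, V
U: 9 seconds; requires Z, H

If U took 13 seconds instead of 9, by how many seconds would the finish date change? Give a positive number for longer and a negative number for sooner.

Baseline: G→X→H→U = 4+9+9+9 = 31 → 31 seconds.
U is on the critical path; changing it to 13 makes that path 35 seconds.
No other chain overtakes it, so the finish is 35 seconds.
Change in finish: 35 − 31 = +4 seconds.

4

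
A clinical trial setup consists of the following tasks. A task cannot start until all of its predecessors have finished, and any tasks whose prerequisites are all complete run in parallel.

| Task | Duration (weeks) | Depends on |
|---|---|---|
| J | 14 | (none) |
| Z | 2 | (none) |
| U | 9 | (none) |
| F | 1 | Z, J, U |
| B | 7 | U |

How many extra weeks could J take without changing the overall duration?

The longest chain is U→B = 9+7 = 16; overall finish 16 weeks.
J finishes as early as 14 and must finish by 15.
Slack of J = 1 − 0 = 1 week.

1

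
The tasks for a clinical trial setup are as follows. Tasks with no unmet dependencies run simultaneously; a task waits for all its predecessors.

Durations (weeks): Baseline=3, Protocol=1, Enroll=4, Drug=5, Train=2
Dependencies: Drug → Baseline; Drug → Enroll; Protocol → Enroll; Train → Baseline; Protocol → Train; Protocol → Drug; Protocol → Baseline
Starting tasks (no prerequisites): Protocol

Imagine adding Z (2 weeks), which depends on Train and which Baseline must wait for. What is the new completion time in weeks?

Originally the schedule takes 10 weeks.
With Z inserted, Baseline now waits for max(Train, Drug, Protocol, Z).
New critical path: Protocol→Drug→Enroll = 1+5+4 = 10 ⇒ 10 weeks.

10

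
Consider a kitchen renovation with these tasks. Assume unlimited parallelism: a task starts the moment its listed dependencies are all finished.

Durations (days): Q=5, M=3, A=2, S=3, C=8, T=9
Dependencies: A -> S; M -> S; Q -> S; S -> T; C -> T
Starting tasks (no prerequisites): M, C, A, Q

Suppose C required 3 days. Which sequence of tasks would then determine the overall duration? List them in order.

The binding path is C→T = 8+9 = 17; finish at 17 days.
C lies on that path, so at 3 days the path becomes 12 days.
The binding chain switches to Q→S→T = 5+3+9 = 17; finish 17 days.

Q, S, T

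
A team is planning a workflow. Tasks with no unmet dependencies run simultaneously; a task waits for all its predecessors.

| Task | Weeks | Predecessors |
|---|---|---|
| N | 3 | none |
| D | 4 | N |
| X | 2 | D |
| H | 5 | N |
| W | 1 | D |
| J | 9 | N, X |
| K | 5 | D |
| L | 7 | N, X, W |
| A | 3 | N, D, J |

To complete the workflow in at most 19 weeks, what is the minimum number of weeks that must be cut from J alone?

Current finish: 21 weeks; target: 19.
J is on every critical path, so each week cut from J cuts the finish by one (this holds down to a finish of 16).
Need 21 − 19 = 2 weeks off J → J becomes 7 weeks, finish becomes 19.

2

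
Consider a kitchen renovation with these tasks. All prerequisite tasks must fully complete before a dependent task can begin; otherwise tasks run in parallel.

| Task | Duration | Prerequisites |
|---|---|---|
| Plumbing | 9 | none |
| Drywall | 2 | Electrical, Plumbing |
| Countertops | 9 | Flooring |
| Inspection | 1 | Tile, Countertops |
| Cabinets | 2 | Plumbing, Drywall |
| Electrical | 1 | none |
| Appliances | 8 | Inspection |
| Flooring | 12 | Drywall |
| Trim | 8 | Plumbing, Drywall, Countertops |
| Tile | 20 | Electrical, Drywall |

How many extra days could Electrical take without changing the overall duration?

8

Plumbing→Drywall→Flooring→Countertops→Inspection→Appliances = 9+2+12+9+1+8 = 41 sets the makespan at 41 days.
Electrical finishes as early as 1 and must finish by 9.
Slack of Electrical = 8 − 0 = 8 days.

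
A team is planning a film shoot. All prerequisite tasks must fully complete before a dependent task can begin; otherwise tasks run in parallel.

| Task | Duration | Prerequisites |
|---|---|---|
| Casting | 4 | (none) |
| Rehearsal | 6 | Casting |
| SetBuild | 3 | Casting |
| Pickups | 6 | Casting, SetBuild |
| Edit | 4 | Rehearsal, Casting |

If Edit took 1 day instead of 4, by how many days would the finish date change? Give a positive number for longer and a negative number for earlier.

-1

The binding path is Casting→Rehearsal→Edit = 4+6+4 = 14; finish at 14 days.
Edit is on the critical path; changing it to 1 makes that path 11 days.
New critical path: Casting→SetBuild→Pickups = 4+3+6 = 13 ⇒ 13 days.
Change in finish: 13 − 14 = -1 days.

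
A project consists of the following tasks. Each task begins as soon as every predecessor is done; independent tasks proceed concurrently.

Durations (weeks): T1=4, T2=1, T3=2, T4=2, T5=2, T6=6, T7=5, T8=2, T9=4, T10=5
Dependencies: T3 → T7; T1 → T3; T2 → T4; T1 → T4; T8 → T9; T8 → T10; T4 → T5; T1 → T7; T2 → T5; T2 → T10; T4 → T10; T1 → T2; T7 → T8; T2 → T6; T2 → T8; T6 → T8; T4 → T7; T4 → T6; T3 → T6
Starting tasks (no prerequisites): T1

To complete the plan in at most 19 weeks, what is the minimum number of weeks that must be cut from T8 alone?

Current finish: 20 weeks; target: 19.
T8 is on every critical path, so each week cut from T8 cuts the finish by one (this holds down to a finish of 19).
Need 20 − 19 = 1 week off T8 → T8 becomes 1 week, finish becomes 19.

1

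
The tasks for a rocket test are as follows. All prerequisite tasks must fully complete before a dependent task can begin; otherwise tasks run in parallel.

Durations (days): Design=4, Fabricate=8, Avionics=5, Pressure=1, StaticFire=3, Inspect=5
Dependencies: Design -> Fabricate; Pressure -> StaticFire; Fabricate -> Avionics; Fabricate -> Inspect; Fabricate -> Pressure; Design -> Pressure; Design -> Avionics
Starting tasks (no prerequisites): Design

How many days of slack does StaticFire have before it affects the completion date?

1

The longest chain is Design→Fabricate→Avionics = 4+8+5 = 17; overall finish 17 days.
StaticFire finishes as early as 16 and must finish by 17.
Float = 17 − 16 = 1.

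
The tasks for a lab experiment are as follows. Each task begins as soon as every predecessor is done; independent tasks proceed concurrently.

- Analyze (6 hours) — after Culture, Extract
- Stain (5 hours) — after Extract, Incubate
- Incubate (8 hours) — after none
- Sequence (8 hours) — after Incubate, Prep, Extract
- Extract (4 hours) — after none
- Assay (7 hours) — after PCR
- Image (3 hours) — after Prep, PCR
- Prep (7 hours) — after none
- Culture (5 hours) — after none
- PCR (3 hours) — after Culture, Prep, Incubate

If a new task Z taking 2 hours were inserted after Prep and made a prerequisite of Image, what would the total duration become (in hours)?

Originally the job takes 18 hours.
With Z inserted, Image now waits for max(Prep, PCR, Z).
New critical path: Incubate→PCR→Assay = 8+3+7 = 18 ⇒ 18 hours.

18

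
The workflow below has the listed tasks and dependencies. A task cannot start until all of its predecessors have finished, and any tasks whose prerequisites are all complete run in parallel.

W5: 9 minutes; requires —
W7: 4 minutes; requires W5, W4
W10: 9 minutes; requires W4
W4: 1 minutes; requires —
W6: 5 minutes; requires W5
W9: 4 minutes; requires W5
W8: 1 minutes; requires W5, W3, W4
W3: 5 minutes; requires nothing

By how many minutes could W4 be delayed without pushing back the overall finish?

4

Critical path: W5→W6 = 9+5 = 14, so the finish is 14 minutes.
Longest path through W4: 10 minutes (earliest finish 1, latest finish 5).
So W4 can slip 5 − 1 = 4 minutes.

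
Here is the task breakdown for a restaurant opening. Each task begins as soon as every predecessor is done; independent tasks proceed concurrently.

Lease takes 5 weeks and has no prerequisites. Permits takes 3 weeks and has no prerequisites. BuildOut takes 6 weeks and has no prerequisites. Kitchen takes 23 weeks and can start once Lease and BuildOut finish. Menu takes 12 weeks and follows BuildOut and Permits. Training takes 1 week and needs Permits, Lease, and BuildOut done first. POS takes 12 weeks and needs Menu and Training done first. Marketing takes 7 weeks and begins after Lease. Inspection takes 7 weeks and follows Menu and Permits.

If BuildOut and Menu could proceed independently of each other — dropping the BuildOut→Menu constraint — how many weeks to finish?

29

With the dependency in place, BuildOut→Menu→POS = 6+12+12 = 30 sets the finish at 30 weeks.
Without BuildOut→Menu, Menu's earliest start moves from 6 to 3.
New critical path: BuildOut→Kitchen = 6+23 = 29 ⇒ 29 weeks.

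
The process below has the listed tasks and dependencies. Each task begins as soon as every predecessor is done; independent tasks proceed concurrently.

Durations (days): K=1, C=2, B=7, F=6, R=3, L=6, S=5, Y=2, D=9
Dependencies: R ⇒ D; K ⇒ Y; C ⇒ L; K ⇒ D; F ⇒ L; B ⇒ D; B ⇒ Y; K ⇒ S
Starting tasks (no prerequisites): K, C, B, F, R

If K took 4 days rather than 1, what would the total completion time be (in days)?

16

As given, the longest chain is B→D = 7+9 = 16, so the finish is 16 days.
K is off the critical path — its longest chain is 10 days, giving 6 of slack.
No other chain overtakes it, so the finish is 16 days.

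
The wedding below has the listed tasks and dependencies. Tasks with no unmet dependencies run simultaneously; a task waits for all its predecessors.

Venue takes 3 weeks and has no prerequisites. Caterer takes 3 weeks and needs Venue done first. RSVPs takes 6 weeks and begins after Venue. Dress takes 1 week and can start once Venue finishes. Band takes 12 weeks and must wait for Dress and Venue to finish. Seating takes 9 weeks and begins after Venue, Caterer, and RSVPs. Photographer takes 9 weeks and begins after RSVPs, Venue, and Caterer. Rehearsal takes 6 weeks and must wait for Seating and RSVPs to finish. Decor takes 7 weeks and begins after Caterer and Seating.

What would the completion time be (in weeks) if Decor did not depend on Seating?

Original critical path: Venue→RSVPs→Seating→Decor = 3+6+9+7 = 25 ⇒ 25 weeks.
Without Seating→Decor, Decor's earliest start moves from 18 to 6.
New critical path: Venue→RSVPs→Seating→Rehearsal = 3+6+9+6 = 24 ⇒ 24 weeks.

24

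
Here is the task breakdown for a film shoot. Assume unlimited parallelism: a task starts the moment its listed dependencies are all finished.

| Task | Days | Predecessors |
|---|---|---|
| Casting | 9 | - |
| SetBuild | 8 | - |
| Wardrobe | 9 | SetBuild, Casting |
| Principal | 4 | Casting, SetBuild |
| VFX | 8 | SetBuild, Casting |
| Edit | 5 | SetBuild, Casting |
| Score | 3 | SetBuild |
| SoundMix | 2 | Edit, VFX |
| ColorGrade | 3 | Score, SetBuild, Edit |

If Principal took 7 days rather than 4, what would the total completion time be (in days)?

19

Baseline: Casting→VFX→SoundMix = 9+8+2 = 19 → 19 days.
Principal has 6 days of float (longest path through it is 13).
No other chain overtakes it, so the finish is 19 days.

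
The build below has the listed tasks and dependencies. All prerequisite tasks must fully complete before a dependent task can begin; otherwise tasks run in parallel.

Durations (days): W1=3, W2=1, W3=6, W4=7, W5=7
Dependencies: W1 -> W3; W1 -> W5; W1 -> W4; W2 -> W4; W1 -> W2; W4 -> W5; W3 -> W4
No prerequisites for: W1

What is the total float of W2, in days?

5

W1→W3→W4→W5 = 3+6+7+7 = 23 sets the makespan at 23 days.
The longest chain containing W2 totals 18 days.
So W2 can slip 9 − 4 = 5 days.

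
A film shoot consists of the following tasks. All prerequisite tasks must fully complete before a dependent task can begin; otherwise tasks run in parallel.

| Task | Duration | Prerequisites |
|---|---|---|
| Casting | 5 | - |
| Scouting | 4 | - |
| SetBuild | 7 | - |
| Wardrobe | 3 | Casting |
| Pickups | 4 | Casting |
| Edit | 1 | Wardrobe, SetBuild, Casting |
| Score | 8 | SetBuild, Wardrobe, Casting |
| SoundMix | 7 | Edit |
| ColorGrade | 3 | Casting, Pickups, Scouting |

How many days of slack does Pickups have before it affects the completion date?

4

Casting→Wardrobe→Edit→SoundMix = 5+3+1+7 = 16 sets the makespan at 16 days.
Pickups finishes as early as 9 and must finish by 13.
Float = 16 − 12 = 4.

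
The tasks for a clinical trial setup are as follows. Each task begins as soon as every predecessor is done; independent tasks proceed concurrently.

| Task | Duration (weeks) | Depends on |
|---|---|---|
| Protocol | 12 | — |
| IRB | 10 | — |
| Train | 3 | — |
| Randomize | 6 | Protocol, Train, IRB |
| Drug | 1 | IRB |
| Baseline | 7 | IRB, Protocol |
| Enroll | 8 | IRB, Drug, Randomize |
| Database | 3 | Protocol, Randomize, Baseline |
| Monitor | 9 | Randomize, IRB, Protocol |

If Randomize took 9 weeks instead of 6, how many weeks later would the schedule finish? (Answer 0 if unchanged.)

Critical path before the change: Protocol→Randomize→Monitor = 12+6+9 = 27 giving 27 weeks.
Randomize is on the critical path; changing it to 9 makes that path 30 weeks.
The critical path is still Protocol→Randomize→Monitor; finish is now 30 weeks.
Change in finish: 30 − 27 = +3 weeks.

3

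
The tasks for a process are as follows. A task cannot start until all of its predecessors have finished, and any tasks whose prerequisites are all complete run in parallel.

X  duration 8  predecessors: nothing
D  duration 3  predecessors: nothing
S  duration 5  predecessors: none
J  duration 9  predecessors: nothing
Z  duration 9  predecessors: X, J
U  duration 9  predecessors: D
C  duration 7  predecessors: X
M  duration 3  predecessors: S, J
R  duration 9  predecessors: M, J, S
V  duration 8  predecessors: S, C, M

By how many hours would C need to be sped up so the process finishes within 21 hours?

2

Current finish: 23 hours; target: 21.
C is on every critical path, so each hour cut from C cuts the finish by one (this holds down to a finish of 21).
Need 23 − 21 = 2 hours off C → C becomes 5 hours, finish becomes 21.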